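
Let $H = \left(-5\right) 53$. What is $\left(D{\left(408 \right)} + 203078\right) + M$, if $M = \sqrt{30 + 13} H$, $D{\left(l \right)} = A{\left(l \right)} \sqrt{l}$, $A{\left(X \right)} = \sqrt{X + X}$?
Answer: $203078 - 265 \sqrt{43} + 408 \sqrt{2} \approx 2.0192 \cdot 10^{5}$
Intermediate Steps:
$A{\left(X \right)} = \sqrt{2} \sqrt{X}$ ($A{\left(X \right)} = \sqrt{2 X} = \sqrt{2} \sqrt{X}$)
$D{\left(l \right)} = l \sqrt{2}$ ($D{\left(l \right)} = \sqrt{2} \sqrt{l} \sqrt{l} = l \sqrt{2}$)
$H = -265$
$M = - 265 \sqrt{43}$ ($M = \sqrt{30 + 13} \left(-265\right) = \sqrt{43} \left(-265\right) = - 265 \sqrt{43} \approx -1737.7$)
$\left(D{\left(408 \right)} + 203078\right) + M = \left(408 \sqrt{2} + 203078\right) - 265 \sqrt{43} = \left(203078 + 408 \sqrt{2}\right) - 265 \sqrt{43} = 203078 - 265 \sqrt{43} + 408 \sqrt{2}$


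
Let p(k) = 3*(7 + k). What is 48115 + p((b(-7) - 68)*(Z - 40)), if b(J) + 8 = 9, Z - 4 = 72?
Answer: 40900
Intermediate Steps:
Z = 76 (Z = 4 + 72 = 76)
b(J) = 1 (b(J) = -8 + 9 = 1)
p(k) = 21 + 3*k
48115 + p((b(-7) - 68)*(Z - 40)) = 48115 + (21 + 3*((1 - 68)*(76 - 40))) = 48115 + (21 + 3*(-67*36)) = 48115 + (21 + 3*(-2412)) = 48115 + (21 - 7236) = 48115 - 7215 = 40900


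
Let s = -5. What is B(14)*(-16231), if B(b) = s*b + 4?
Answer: 1071246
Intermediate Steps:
B(b) = 4 - 5*b (B(b) = -5*b + 4 = 4 - 5*b)
B(14)*(-16231) = (4 - 5*14)*(-16231) = (4 - 70)*(-16231) = -66*(-16231) = 1071246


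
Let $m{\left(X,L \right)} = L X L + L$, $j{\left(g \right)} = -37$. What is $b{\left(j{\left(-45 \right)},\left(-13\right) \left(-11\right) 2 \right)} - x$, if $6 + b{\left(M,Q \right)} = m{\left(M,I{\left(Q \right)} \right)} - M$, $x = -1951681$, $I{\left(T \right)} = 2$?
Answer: $1951566$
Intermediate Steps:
$m{\left(X,L \right)} = L + X L^{2}$ ($m{\left(X,L \right)} = X L^{2} + L = L + X L^{2}$)
$b{\left(M,Q \right)} = -4 + 3 M$ ($b{\left(M,Q \right)} = -6 - \left(M - 2 \left(1 + 2 M\right)\right) = -6 + \left(\left(2 + 4 M\right) - M\right) = -6 + \left(2 + 3 M\right) = -4 + 3 M$)
$b{\left(j{\left(-45 \right)},\left(-13\right) \left(-11\right) 2 \right)} - x = \left(-4 + 3 \left(-37\right)\right) - -1951681 = \left(-4 - 111\right) + 1951681 = -115 + 1951681 = 1951566$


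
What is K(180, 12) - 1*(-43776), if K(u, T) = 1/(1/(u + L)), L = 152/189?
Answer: 8307836/189 ≈ 43957.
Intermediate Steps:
L = 152/189 (L = 152*(1/189) = 152/189 ≈ 0.80423)
K(u, T) = 152/189 + u (K(u, T) = 1/(1/(u + 152/189)) = 1/(1/(152/189 + u)) = 152/189 + u)
K(180, 12) - 1*(-43776) = (152/189 + 180) - 1*(-43776) = 34172/189 + 43776 = 8307836/189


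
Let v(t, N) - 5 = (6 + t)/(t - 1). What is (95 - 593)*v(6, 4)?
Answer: -18426/5 ≈ -3685.2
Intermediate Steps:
v(t, N) = 5 + (6 + t)/(-1 + t) (v(t, N) = 5 + (6 + t)/(t - 1) = 5 + (6 + t)/(-1 + t))
(95 - 593)*v(6, 4) = (95 - 593)*((1 + 6*6)/(-1 + 6)) = -498*(1 + 36)/5 = -498*37/5 = -18426/5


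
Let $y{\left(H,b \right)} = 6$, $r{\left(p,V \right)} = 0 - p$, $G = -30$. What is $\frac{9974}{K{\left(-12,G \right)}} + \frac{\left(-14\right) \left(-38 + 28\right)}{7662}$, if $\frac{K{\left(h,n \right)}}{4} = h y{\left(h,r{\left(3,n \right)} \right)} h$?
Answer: $\frac{6408719}{2206656} \approx 2.9043$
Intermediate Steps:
$r{\left(p,V \right)} = - p$
$K{\left(h,n \right)} = 24 h^{2}$ ($K{\left(h,n \right)} = 4 h 6 h = 4 \cdot 6 h h = 4 \cdot 6 h^{2} = 24 h^{2}$)
$\frac{9974}{K{\left(-12,G \right)}} + \frac{\left(-14\right) \left(-38 + 28\right)}{7662} = \frac{9974}{24 \left(-12\right)^{2}} + \frac{\left(-14\right) \left(-38 + 28\right)}{7662} = \frac{9974}{24 \cdot 144} + \left(-14\right) \left(-10\right) \frac{1}{7662} = \frac{9974}{3456} + 140 \cdot \frac{1}{7662} = 9974 \cdot \frac{1}{3456} + \frac{70}{3831} = \frac{4987}{1728} + \frac{70}{3831} = \frac{6408719}{2206656}$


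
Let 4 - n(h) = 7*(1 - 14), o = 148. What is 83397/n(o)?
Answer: 83397/95 ≈ 877.86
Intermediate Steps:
n(h) = 95 (n(h) = 4 - 7*(1 - 14) = 4 - 7*(-13) = 4 - 1*(-91) = 4 + 91 = 95)
83397/n(o) = 83397/95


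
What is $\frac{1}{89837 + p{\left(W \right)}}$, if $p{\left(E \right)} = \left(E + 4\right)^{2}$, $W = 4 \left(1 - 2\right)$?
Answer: $\frac{1}{89837} \approx 1.1131 \cdot 10^{-5}$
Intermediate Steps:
$W = -4$ ($W = 4 \left(-1\right) = -4$)
$p{\left(E \right)} = \left(4 + E\right)^{2}$
$\frac{1}{89837 + p{\left(W \right)}} = \frac{1}{89837 + \left(4 - 4\right)^{2}} = \frac{1}{89837 + 0^{2}} = \frac{1}{89837 + 0} = \frac{1}{89837}$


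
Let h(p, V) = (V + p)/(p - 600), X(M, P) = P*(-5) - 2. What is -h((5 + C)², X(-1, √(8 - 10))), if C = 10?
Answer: 223/375 - I*√2/75 ≈ 0.59467 - 0.018856*I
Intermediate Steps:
X(M, P) = -2 - 5*P (X(M, P) = -5*P - 2 = -2 - 5*P)
h(p, V) = (V + p)/(-600 + p)
-h((5 + C)², X(-1, √(8 - 10))) = -((-2 - 5*√(8 - 10)) + (5 + 10)²)/(-600 + (5 + 10)²) = -((-2 - 5*I*√2) + 15²)/(-600 + 15²) = -((-2 - 5*I*√2) + 225)/(-600 + 225) = -((-2 - 5*I*√2) + 225)/(-375) = -(-1)*(223 - 5*I*√2)/375 = -(-223/375 + I*√2/75) = 223/375 - I*√2/75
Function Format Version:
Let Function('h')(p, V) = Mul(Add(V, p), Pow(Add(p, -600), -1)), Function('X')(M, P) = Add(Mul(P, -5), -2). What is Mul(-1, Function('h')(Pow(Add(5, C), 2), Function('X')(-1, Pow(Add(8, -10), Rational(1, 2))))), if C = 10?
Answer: Add(Rational(223, 375), Mul(Rational(-1, 75), I, Pow(2, Rational(1, 2)))) ≈ Add(0.59467, Mul(-0.018856, I))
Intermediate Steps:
Function('X')(M, P) = Add(-2, Mul(-5, P)) (Function('X')(M, P) = Add(Mul(-5, P), -2) = Add(-2, Mul(-5, P)))
Function('h')(p, V) = Mul(Pow(Add(-600, p), -1), Add(V, p)) (Function('h')(p, V) = Mul(Add(V, p), Pow(Add(-600, p), -1)) = Mul(Pow(Add(-600, p), -1), Add(V, p)))
Mul(-1, Function('h')(Pow(Add(5, C), 2), Function('X')(-1, Pow(Add(8, -10), Rational(1, 2))))) = Mul(-1, Mul(Pow(Add(-600, Pow(Add(5, 10), 2)), -1), Add(Add(-2, Mul(-5, Pow(Add(8, -10), Rational(1, 2)))), Pow(Add(5, 10), 2)))) = Mul(-1, Mul(Pow(Add(-600, Pow(15, 2)), -1), Add(Add(-2, Mul(-5, Pow(-2, Rational(1, 2)))), Pow(15, 2)))) = Mul(-1, Mul(Pow(Add(-600, 225), -1), Add(Add(-2, Mul(-5, Mul(I, Pow(2, Rational(1, 2))))), 225))) = Mul(-1, Mul(Pow(-375, -1), Add(Add(-2, Mul(-5, I, Pow(2, Rational(1, 2)))), 225))) = Mul(-1, Mul(Rational(-1, 375), Add(223, Mul(-5, I, Pow(2, Rational(1, 2)))))) = Mul(-1, Add(Rational(-223, 375), Mul(Rational(1, 75), I, Pow(2, Rational(1, 2))))) = Add(Rational(223, 375), Mul(Rational(-1, 75), I, Pow(2, Rational(1, 2))))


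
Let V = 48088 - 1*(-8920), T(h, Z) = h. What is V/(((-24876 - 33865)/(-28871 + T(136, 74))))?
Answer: 1638124880/58741 ≈ 27887.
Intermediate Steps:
V = 57008 (V = 48088 + 8920 = 57008)
V/(((-24876 - 33865)/(-28871 + T(136, 74)))) = 57008/(((-24876 - 33865)/(-28871 + 136))) = 57008/((-58741/(-28735))) = 57008/((-58741*(-1/28735))) = 57008/(58741/28735) = 57008*(28735/58741) = 1638124880/58741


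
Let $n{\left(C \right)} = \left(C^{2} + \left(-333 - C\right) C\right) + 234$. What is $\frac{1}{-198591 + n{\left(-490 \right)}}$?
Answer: $- \frac{1}{35187} \approx -2.842 \cdot 10^{-5}$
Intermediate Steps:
$n{\left(C \right)} = 234 + C^{2} + C \left(-333 - C\right)$ ($n{\left(C \right)} = \left(C^{2} + C \left(-333 - C\right)\right) + 234 = 234 + C^{2} + C \left(-333 - C\right)$)
$\frac{1}{-198591 + n{\left(-490 \right)}} = \frac{1}{-198591 + \left(234 - -163170\right)} = \frac{1}{-198591 + \left(234 + 163170\right)} = \frac{1}{-198591 + 163404} = \frac{1}{-35187} = - \frac{1}{35187}$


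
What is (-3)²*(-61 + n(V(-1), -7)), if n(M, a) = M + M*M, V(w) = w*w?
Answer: -531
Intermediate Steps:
V(w) = w²
n(M, a) = M + M²
(-3)²*(-61 + n(V(-1), -7)) = (-3)²*(-61 + (-1)²*(1 + (-1)²)) = 9*(-61 + 1*(1 + 1)) = 9*(-61 + 1*2) = 9*(-61 + 2) = 9*(-59) = -531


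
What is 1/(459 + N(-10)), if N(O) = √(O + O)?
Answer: 459/210701 - 2*I*√5/210701 ≈ 0.0021784 - 2.1225e-5*I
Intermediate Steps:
N(O) = √2*√O (N(O) = √(2*O) = √2*√O)
1/(459 + N(-10)) = 1/(459 + √2*√(-10)) = 1/(459 + √2*(I*√10)) = 1/(459 + 2*I*√5)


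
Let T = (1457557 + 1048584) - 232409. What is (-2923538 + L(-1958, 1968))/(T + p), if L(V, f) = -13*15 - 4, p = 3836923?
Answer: -974579/2036885 ≈ -0.47847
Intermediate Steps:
T = 2273732 (T = 2506141 - 232409 = 2273732)
L(V, f) = -199 (L(V, f) = -195 - 4 = -199)
(-2923538 + L(-1958, 1968))/(T + p) = (-2923538 - 199)/(2273732 + 3836923) = -2923737/6110655 = -2923737*1/6110655 = -974579/2036885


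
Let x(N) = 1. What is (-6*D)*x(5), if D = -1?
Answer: 6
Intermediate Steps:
(-6*D)*x(5) = -6*(-1)*1 = 6*1 = 6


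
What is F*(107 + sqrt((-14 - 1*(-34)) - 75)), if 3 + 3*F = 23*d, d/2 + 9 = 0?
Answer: -14873 - 139*I*sqrt(55) ≈ -14873.0 - 1030.9*I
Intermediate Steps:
d = -18 (d = -18 + 2*0 = -18 + 0 = -18)
F = -139 (F = -1 + (23*(-18))/3 = -1 + (1/3)*(-414) = -1 - 138 = -139)
F*(107 + sqrt((-14 - 1*(-34)) - 75)) = -139*(107 + sqrt((-14 - 1*(-34)) - 75)) = -139*(107 + sqrt((-14 + 34) - 75)) = -139*(107 + sqrt(20 - 75)) = -139*(107 + sqrt(-55)) = -139*(107 + I*sqrt(55)) = -14873 - 139*I*sqrt(55)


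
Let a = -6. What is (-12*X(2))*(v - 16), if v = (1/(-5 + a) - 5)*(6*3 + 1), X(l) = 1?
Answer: 14880/11 ≈ 1352.7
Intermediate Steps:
v = -1064/11 (v = (1/(-5 - 6) - 5)*(6*3 + 1) = (1/(-11) - 5)*(18 + 1) = (-1/11 - 5)*19 = -56/11*19 = -1064/11 ≈ -96.727)
(-12*X(2))*(v - 16) = (-12*1)*(-1064/11 - 16) = -12*(-1240/11) = 14880/11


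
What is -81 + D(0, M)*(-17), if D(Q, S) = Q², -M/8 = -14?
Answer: -81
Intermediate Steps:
M = 112 (M = -8*(-14) = 112)
-81 + D(0, M)*(-17) = -81 + 0²*(-17) = -81 + 0*(-17) = -81 + 0 = -81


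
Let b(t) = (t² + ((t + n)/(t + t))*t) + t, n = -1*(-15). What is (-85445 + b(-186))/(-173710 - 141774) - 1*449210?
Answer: -283437033039/630968 ≈ -4.4921e+5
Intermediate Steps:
n = 15
b(t) = 15/2 + t² + 3*t/2 (b(t) = (t² + ((t + 15)/(t + t))*t) + t = (t² + ((15 + t)/((2*t)))*t) + t = (t² + ((15 + t)*(1/(2*t)))*t) + t = (t² + ((15 + t)/(2*t))*t) + t = (t² + (15/2 + t/2)) + t = (15/2 + t² + t/2) + t = 15/2 + t² + 3*t/2)
(-85445 + b(-186))/(-173710 - 141774) - 1*449210 = (-85445 + (15/2 + (-186)² + (3/2)*(-186)))/(-173710 - 141774) - 1*449210 = (-85445 + (15/2 + 34596 - 279))/(-315484) - 449210 = (-85445 + 68649/2)*(-1/315484) - 449210 = -102241/2*(-1/315484) - 449210 = 102241/630968 - 449210 = -283437033039/630968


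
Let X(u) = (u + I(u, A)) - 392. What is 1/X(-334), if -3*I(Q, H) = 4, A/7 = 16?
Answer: -3/2182 ≈ -0.0013749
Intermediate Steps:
A = 112 (A = 7*16 = 112)
I(Q, H) = -4/3 (I(Q, H) = -⅓*4 = -4/3)
X(u) = -1180/3 + u (X(u) = (u - 4/3) - 392 = (-4/3 + u) - 392 = -1180/3 + u)
1/X(-334) = 1/(-1180/3 - 334) = 1/(-2182/3) = -3/2182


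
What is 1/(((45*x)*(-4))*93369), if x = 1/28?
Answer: -7/4201605 ≈ -1.6660e-6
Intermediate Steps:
x = 1/28 ≈ 0.035714
1/(((45*x)*(-4))*93369) = 1/(((45*(1/28))*(-4))*93369) = (1/93369)/((45/28)*(-4)) = (1/93369)/(-45/7) = -7/45*1/93369 = -7/4201605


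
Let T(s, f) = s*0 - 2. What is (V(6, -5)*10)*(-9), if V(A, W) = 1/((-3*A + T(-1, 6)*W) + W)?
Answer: 90/13 ≈ 6.9231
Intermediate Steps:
T(s, f) = -2 (T(s, f) = 0 - 2 = -2)
V(A, W) = 1/(-W - 3*A) (V(A, W) = 1/((-3*A - 2*W) + W) = 1/(-W - 3*A))
(V(6, -5)*10)*(-9) = (10/(-1*(-5) - 3*6))*(-9) = (10/(5 - 18))*(-9) = (10/(-13))*(-9) = -1/13*10*(-9) = -10/13*(-9) = 90/13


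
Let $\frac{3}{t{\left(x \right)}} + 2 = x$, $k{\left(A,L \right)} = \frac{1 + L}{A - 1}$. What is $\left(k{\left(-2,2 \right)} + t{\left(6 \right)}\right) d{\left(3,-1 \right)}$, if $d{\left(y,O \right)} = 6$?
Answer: $- \frac{3}{2} \approx -1.5$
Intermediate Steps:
$k{\left(A,L \right)} = \frac{1 + L}{-1 + A}$
$t{\left(x \right)} = \frac{3}{-2 + x}$
$\left(k{\left(-2,2 \right)} + t{\left(6 \right)}\right) d{\left(3,-1 \right)} = \left(\frac{1 + 2}{-1 - 2} + \frac{3}{-2 + 6}\right) 6 = \left(\frac{1}{-3} \cdot 3 + \frac{3}{4}\right) 6 = \left(\left(- \frac{1}{3}\right) 3 + 3 \cdot \frac{1}{4}\right) 6 = \left(-1 + \frac{3}{4}\right) 6 = \left(- \frac{1}{4}\right) 6 = - \frac{3}{2}$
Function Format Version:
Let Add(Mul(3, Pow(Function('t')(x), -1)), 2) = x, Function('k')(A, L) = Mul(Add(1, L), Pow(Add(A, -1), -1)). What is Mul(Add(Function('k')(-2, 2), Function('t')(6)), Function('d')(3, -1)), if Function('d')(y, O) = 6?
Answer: Rational(-3, 2) ≈ -1.5000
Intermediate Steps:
Function('k')(A, L) = Mul(Pow(Add(-1, A), -1), Add(1, L)) (Function('k')(A, L) = Mul(Add(1, L), Pow(Add(-1, A), -1)) = Mul(Pow(Add(-1, A), -1), Add(1, L)))
Function('t')(x) = Mul(3, Pow(Add(-2, x), -1))
Mul(Add(Function('k')(-2, 2), Function('t')(6)), Function('d')(3, -1)) = Mul(Add(Mul(Pow(Add(-1, -2), -1), Add(1, 2)), Mul(3, Pow(Add(-2, 6), -1))), 6) = Mul(Add(Mul(Pow(-3, -1), 3), Mul(3, Pow(4, -1))), 6) = Mul(Add(Mul(Rational(-1, 3), 3), Mul(3, Rational(1, 4))), 6) = Mul(Add(-1, Rational(3, 4)), 6) = Mul(Rational(-1, 4), 6) = Rational(-3, 2)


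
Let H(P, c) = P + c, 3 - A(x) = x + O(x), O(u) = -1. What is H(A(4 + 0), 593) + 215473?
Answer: 216066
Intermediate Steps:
A(x) = 4 - x (A(x) = 3 - (x - 1) = 3 - (-1 + x) = 3 + (1 - x) = 4 - x)
H(A(4 + 0), 593) + 215473 = ((4 - (4 + 0)) + 593) + 215473 = ((4 - 1*4) + 593) + 215473 = ((4 - 4) + 593) + 215473 = (0 + 593) + 215473 = 593 + 215473 = 216066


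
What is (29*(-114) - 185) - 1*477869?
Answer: -481360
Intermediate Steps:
(29*(-114) - 185) - 1*477869 = (-3306 - 185) - 477869 = -3491 - 477869 = -481360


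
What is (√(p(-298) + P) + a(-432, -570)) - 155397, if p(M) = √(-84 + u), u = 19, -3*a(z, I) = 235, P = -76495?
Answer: -466426/3 + √(-76495 + I*√65) ≈ -1.5548e+5 + 276.58*I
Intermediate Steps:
a(z, I) = -235/3 (a(z, I) = -⅓*235 = -235/3)
p(M) = I*√65 (p(M) = √(-84 + 19) = √(-65) = I*√65)
(√(p(-298) + P) + a(-432, -570)) - 155397 = (√(I*√65 - 76495) - 235/3) - 155397 = (√(-76495 + I*√65) - 235/3) - 155397 = (-235/3 + √(-76495 + I*√65)) - 155397 = -466426/3 + √(-76495 + I*√65)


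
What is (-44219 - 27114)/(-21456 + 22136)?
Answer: -71333/680 ≈ -104.90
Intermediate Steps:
(-44219 - 27114)/(-21456 + 22136) = -71333/680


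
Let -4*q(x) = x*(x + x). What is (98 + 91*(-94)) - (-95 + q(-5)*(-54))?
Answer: -9036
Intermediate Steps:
q(x) = -x²/2 (q(x) = -x*(x + x)/4 = -x*2*x/4 = -x²/2)
(98 + 91*(-94)) - (-95 + q(-5)*(-54)) = (98 + 91*(-94)) - (-95 - ½*(-5)²*(-54)) = (98 - 8554) - (-95 - ½*25*(-54)) = -8456 - (-95 - 25/2*(-54)) = -8456 - (-95 + 675) = -8456 - 1*580 = -8456 - 580 = -9036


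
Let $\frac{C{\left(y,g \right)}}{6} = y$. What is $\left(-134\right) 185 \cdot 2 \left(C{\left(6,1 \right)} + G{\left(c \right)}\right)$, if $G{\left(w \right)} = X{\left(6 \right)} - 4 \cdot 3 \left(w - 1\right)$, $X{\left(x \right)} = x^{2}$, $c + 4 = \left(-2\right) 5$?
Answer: $-12494160$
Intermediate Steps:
$C{\left(y,g \right)} = 6 y$
$c = -14$ ($c = -4 - 10 = -14$)
$G{\left(w \right)} = 48 - 12 w$ ($G{\left(w \right)} = 6^{2} - 4 \cdot 3 \left(w - 1\right) = 36 - 4 \cdot 3 \left(-1 + w\right) = 36 - 4 \left(-3 + 3 w\right) = 36 - \left(-12 + 12 w\right) = 48 - 12 w$)
$\left(-134\right) 185 \cdot 2 \left(C{\left(6,1 \right)} + G{\left(c \right)}\right) = \left(-134\right) 185 \cdot 2 \left(6 \cdot 6 + \left(48 - -168\right)\right) = - 24790 \cdot 2 \left(36 + \left(48 + 168\right)\right) = - 24790 \cdot 2 \left(36 + 216\right) = - 24790 \cdot 2 \cdot 252 = \left(-24790\right) 504 = -12494160$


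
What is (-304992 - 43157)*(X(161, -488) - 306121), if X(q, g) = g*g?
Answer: 23666124573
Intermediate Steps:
X(q, g) = g²
(-304992 - 43157)*(X(161, -488) - 306121) = (-304992 - 43157)*((-488)² - 306121) = -348149*(238144 - 306121) = -348149*(-67977) = 23666124573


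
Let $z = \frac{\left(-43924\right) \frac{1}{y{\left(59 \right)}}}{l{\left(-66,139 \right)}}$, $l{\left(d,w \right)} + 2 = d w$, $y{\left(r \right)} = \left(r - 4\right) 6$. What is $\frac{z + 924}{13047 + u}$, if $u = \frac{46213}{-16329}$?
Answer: $\frac{3807364680223}{53747978405000} \approx 0.070837$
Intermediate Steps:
$y{\left(r \right)} = -24 + 6 r$ ($y{\left(r \right)} = \left(-4 + r\right) 6 = -24 + 6 r$)
$l{\left(d,w \right)} = -2 + d w$
$u = - \frac{46213}{16329}$ ($u = 46213 \left(- \frac{1}{16329}\right) = - \frac{46213}{16329} \approx -2.8301$)
$z = \frac{10981}{757020}$ ($z = \frac{\left(-43924\right) \frac{1}{-24 + 6 \cdot 59}}{-2 - 9174} = \frac{\left(-43924\right) \frac{1}{-24 + 354}}{-2 - 9174} = \frac{\left(-43924\right) \frac{1}{330}}{-9176} = \left(-43924\right) \frac{1}{330} \left(- \frac{1}{9176}\right) = \left(- \frac{21962}{165}\right) \left(- \frac{1}{9176}\right) = \frac{10981}{757020} \approx 0.014506$)
$\frac{z + 924}{13047 + u} = \frac{\frac{10981}{757020} + 924}{13047 - \frac{46213}{16329}} = \frac{699497461}{757020 \cdot \frac{212998250}{16329}} = \frac{699497461}{757020} \cdot \frac{16329}{212998250} = \frac{3807364680223}{53747978405000}$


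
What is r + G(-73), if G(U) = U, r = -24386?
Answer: -24459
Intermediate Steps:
r + G(-73) = -24386 - 73 = -24459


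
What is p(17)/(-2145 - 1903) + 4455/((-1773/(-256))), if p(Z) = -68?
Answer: 128243989/199364 ≈ 643.27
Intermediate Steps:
p(17)/(-2145 - 1903) + 4455/((-1773/(-256))) = -68/(-2145 - 1903) + 4455/((-1773/(-256))) = -68/(-4048) + 4455/((-1773*(-1/256))) = -68*(-1/4048) + 4455/(1773/256) = 17/1012 + 4455*(256/1773) = 17/1012 + 126720/197 = 128243989/199364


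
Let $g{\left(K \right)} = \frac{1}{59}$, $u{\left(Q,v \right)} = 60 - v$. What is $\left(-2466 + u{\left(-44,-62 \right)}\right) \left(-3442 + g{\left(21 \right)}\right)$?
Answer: $\frac{476012488}{59} \approx 8.068 \cdot 10^{6}$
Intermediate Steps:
$g{\left(K \right)} = \frac{1}{59}$
$\left(-2466 + u{\left(-44,-62 \right)}\right) \left(-3442 + g{\left(21 \right)}\right) = \left(-2466 + \left(60 - -62\right)\right) \left(-3442 + \frac{1}{59}\right) = \left(-2466 + \left(60 + 62\right)\right) \left(- \frac{203077}{59}\right) = \left(-2466 + 122\right) \left(- \frac{203077}{59}\right) = \left(-2344\right) \left(- \frac{203077}{59}\right) = \frac{476012488}{59}$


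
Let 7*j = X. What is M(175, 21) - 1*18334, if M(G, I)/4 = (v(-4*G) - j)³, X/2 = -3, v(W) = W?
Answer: -468875684498/343 ≈ -1.3670e+9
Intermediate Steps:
X = -6 (X = 2*(-3) = -6)
j = -6/7 (j = (⅐)*(-6) = -6/7 ≈ -0.85714)
M(G, I) = 4*(6/7 - 4*G)³ (M(G, I) = 4*(-4*G - 1*(-6/7))³ = 4*(-4*G + 6/7)³ = 4*(6/7 - 4*G)³)
M(175, 21) - 1*18334 = -32*(-3 + 14*175)³/343 - 1*18334 = -32*(-3 + 2450)³/343 - 18334 = -32/343*2447³ - 18334 = -32/343*14652168623 - 18334 = -468869395936/343 - 18334 = -468875684498/343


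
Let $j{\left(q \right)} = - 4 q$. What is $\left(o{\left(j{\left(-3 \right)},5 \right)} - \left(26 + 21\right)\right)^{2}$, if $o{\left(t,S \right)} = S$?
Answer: $1764$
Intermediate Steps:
$\left(o{\left(j{\left(-3 \right)},5 \right)} - \left(26 + 21\right)\right)^{2} = \left(5 - \left(26 + 21\right)\right)^{2} = \left(5 - 47\right)^{2} = \left(-42\right)^{2} = 1764$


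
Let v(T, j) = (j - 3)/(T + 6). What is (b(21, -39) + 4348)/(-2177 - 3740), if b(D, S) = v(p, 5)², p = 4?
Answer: -108701/147925 ≈ -0.73484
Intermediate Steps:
v(T, j) = (-3 + j)/(6 + T)
b(D, S) = 1/25 (b(D, S) = ((-3 + 5)/(6 + 4))² = (2/10)² = ((⅒)*2)² = (⅕)² = 1/25)
(b(21, -39) + 4348)/(-2177 - 3740) = (1/25 + 4348)/(-2177 - 3740) = (108701/25)/(-5917) = (108701/25)*(-1/5917) = -108701/147925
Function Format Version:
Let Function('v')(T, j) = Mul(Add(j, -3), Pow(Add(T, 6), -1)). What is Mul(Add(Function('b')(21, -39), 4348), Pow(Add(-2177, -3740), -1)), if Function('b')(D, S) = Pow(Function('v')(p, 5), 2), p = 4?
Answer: Rational(-108701, 147925) ≈ -0.73484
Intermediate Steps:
Function('v')(T, j) = Mul(Pow(Add(6, T), -1), Add(-3, j)) (Function('v')(T, j) = Mul(Add(-3, j), Pow(Add(6, T), -1)) = Mul(Pow(Add(6, T), -1), Add(-3, j)))
Function('b')(D, S) = Rational(1, 25) (Function('b')(D, S) = Pow(Mul(Pow(Add(6, 4), -1), Add(-3, 5)), 2) = Pow(Mul(Pow(10, -1), 2), 2) = Pow(Mul(Rational(1, 10), 2), 2) = Pow(Rational(1, 5), 2) = Rational(1, 25))
Mul(Add(Function('b')(21, -39), 4348), Pow(Add(-2177, -3740), -1)) = Mul(Add(Rational(1, 25), 4348), Pow(Add(-2177, -3740), -1)) = Mul(Rational(108701, 25), Pow(-5917, -1)) = Mul(Rational(108701, 25), Rational(-1, 5917)) = Rational(-108701, 147925)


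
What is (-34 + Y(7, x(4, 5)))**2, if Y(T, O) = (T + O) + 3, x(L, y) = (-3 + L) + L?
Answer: 361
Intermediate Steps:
x(L, y) = -3 + 2*L
Y(T, O) = 3 + O + T (Y(T, O) = (O + T) + 3 = 3 + O + T)
(-34 + Y(7, x(4, 5)))**2 = (-34 + (3 + (-3 + 2*4) + 7))**2 = (-34 + (3 + (-3 + 8) + 7))**2 = (-34 + (3 + 5 + 7))**2 = (-34 + 15)**2 = (-19)**2 = 361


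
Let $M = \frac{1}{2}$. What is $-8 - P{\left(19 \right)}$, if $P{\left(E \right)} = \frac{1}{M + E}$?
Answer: $- \frac{314}{39} \approx -8.0513$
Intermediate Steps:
$M = \frac{1}{2} \approx 0.5$
$P{\left(E \right)} = \frac{1}{\frac{1}{2} + E}$
$-8 - P{\left(19 \right)} = -8 - \frac{2}{1 + 2 \cdot 19} = -8 - \frac{2}{1 + 38} = -8 - \frac{2}{39} = - \frac{314}{39}$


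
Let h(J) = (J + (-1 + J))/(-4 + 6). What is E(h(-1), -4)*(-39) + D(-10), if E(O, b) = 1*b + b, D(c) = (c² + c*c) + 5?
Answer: 517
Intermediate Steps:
D(c) = 5 + 2*c² (D(c) = (c² + c²) + 5 = 2*c² + 5 = 5 + 2*c²)
h(J) = -½ + J (h(J) = (-1 + 2*J)/2 = (-1 + 2*J)*(½) = -½ + J)
E(O, b) = 2*b (E(O, b) = b + b = 2*b)
E(h(-1), -4)*(-39) + D(-10) = (2*(-4))*(-39) + (5 + 2*(-10)²) = -8*(-39) + (5 + 2*100) = 312 + (5 + 200) = 312 + 205 = 517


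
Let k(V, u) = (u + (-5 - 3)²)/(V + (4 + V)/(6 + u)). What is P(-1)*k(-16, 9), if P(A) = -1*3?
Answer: 365/28 ≈ 13.036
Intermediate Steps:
P(A) = -3
k(V, u) = (64 + u)/(V + (4 + V)/(6 + u)) (k(V, u) = (u + (-8)²)/(V + (4 + V)/(6 + u)) = (u + 64)/(V + (4 + V)/(6 + u)) = (64 + u)/(V + (4 + V)/(6 + u)))
P(-1)*k(-16, 9) = -3*(384 + 9² + 70*9)/(4 + 7*(-16) - 16*9) = -3*(384 + 81 + 630)/(4 - 112 - 144) = -3*1095/(-252) = -(-1)*1095/84 = -3*(-365/84) = 365/28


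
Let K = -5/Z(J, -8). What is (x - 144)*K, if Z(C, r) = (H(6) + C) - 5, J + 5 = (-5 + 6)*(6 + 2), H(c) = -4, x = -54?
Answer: -165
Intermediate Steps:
J = 3 (J = -5 + (-5 + 6)*(6 + 2) = -5 + 1*8 = -5 + 8 = 3)
Z(C, r) = -9 + C (Z(C, r) = (-4 + C) - 5 = -9 + C)
K = ⅚ (K = -5/(-9 + 3) = -5/(-6) = -5*(-⅙) = ⅚ ≈ 0.83333)
(x - 144)*K = (-54 - 144)*(⅚) = -198*⅚ = -165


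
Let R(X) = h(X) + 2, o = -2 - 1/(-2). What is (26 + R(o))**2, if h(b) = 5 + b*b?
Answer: 19881/16 ≈ 1242.6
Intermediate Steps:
h(b) = 5 + b**2
o = -3/2 (o = -2 - 1*(-1/2) = -2 + 1/2 = -3/2 ≈ -1.5000)
R(X) = 7 + X**2 (R(X) = (5 + X**2) + 2 = 7 + X**2)
(26 + R(o))**2 = (26 + (7 + (-3/2)**2))**2 = (26 + (7 + 9/4))**2 = (26 + 37/4)**2 = (141/4)**2 = 19881/16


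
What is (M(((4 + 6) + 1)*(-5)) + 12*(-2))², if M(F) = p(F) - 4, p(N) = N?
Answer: 6889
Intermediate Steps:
M(F) = -4 + F (M(F) = F - 4 = -4 + F)
(M(((4 + 6) + 1)*(-5)) + 12*(-2))² = ((-4 + ((4 + 6) + 1)*(-5)) + 12*(-2))² = ((-4 + (10 + 1)*(-5)) - 24)² = ((-4 + 11*(-5)) - 24)² = ((-4 - 55) - 24)² = (-59 - 24)² = (-83)² = 6889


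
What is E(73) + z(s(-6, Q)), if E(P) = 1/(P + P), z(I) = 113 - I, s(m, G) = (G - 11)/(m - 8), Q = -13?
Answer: 113741/1022 ≈ 111.29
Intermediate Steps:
s(m, G) = (-11 + G)/(-8 + m)
E(P) = 1/(2*P)
E(73) + z(s(-6, Q)) = (½)/73 + (113 - (-11 - 13)/(-8 - 6)) = (½)*(1/73) + (113 - (-24)/(-14)) = 1/146 + (113 - (-1)*(-24)/14) = 1/146 + (113 - 1*12/7) = 1/146 + (113 - 12/7) = 1/146 + 779/7 = 113741/1022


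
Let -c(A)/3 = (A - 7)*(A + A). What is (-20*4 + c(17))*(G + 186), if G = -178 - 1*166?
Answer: 173800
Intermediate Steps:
c(A) = -6*A*(-7 + A) (c(A) = -3*(A - 7)*(A + A) = -3*(-7 + A)*2*A = -6*A*(-7 + A))
G = -344 (G = -178 - 166 = -344)
(-20*4 + c(17))*(G + 186) = (-20*4 + 6*17*(7 - 1*17))*(-344 + 186) = (-80 + 6*17*(7 - 17))*(-158) = (-80 + 6*17*(-10))*(-158) = (-80 - 1020)*(-158) = -1100*(-158) = 173800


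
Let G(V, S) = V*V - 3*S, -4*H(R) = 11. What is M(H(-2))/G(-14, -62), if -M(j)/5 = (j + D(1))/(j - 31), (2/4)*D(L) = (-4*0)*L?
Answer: -11/10314 ≈ -0.0010665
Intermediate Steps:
H(R) = -11/4 (H(R) = -¼*11 = -11/4)
D(L) = 0 (D(L) = 2*((-4*0)*L) = 2*(0*L) = 2*0 = 0)
G(V, S) = V² - 3*S
M(j) = -5*j/(-31 + j) (M(j) = -5*(j + 0)/(j - 31) = -5*j/(-31 + j))
M(H(-2))/G(-14, -62) = (-5*(-11/4)/(-31 - 11/4))/((-14)² - 3*(-62)) = (-5*(-11/4)/(-135/4))/(196 + 186) = -5*(-11/4)*(-4/135)/382 = -11/27*1/382 = -11/10314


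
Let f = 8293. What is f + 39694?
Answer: 47987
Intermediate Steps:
f + 39694 = 8293 + 39694 = 47987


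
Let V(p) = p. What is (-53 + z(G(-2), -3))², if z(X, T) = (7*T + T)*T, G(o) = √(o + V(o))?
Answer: 361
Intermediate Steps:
G(o) = √2*√o (G(o) = √(o + o) = √(2*o) = √2*√o)
z(X, T) = 8*T² (z(X, T) = (8*T)*T = 8*T²)
(-53 + z(G(-2), -3))² = (-53 + 8*(-3)²)² = (-53 + 8*9)² = (-53 + 72)² = 19² = 361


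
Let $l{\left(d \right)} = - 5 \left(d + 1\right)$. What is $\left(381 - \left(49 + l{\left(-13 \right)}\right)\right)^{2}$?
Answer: $73984$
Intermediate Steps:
$l{\left(d \right)} = -5 - 5 d$ ($l{\left(d \right)} = - 5 \left(1 + d\right) = -5 - 5 d$)
$\left(381 - \left(49 + l{\left(-13 \right)}\right)\right)^{2} = \left(381 - \left(44 + 65\right)\right)^{2} = \left(381 - 109\right)^{2} = 272^{2} = 73984$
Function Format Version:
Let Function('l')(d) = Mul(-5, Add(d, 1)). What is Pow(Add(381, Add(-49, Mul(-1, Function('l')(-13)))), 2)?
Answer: 73984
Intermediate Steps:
Function('l')(d) = Add(-5, Mul(-5, d)) (Function('l')(d) = Mul(-5, Add(1, d)) = Add(-5, Mul(-5, d)))
Pow(Add(381, Add(-49, Mul(-1, Function('l')(-13)))), 2) = Pow(Add(381, Add(-49, Mul(-1, Add(-5, Mul(-5, -13))))), 2) = Pow(Add(381, Add(-49, Mul(-1, Add(-5, 65)))), 2) = Pow(Add(381, Add(-49, Mul(-1, 60))), 2) = Pow(Add(381, Add(-49, -60)), 2) = Pow(Add(381, -109), 2) = Pow(272, 2) = 73984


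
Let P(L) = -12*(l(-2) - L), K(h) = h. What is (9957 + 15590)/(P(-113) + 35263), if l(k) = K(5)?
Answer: 25547/33847 ≈ 0.75478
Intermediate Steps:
l(k) = 5
P(L) = -60 + 12*L (P(L) = -12*(5 - L) = -60 + 12*L)
(9957 + 15590)/(P(-113) + 35263) = (9957 + 15590)/((-60 + 12*(-113)) + 35263) = 25547/((-60 - 1356) + 35263) = 25547/(-1416 + 35263) = 25547/33847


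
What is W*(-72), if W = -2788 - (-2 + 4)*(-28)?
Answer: 196704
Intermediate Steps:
W = -2732 (W = -2788 - 2*(-28) = -2788 - 1*(-56) = -2788 + 56 = -2732)
W*(-72) = -2732*(-72) = 196704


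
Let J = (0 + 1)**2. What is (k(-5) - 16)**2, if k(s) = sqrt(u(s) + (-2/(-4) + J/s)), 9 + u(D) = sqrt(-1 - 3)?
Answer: (160 - sqrt(10)*sqrt(-87 + 20*I))**2/100 ≈ 236.52 - 93.0*I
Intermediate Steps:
J = 1 (J = 1**2 = 1)
u(D) = -9 + 2*I (u(D) = -9 + sqrt(-1 - 3) = -9 + sqrt(-4) = -9 + 2*I)
k(s) = sqrt(-17/2 + 1/s + 2*I) (k(s) = sqrt((-9 + 2*I) + (-2/(-4) + 1/s)) = sqrt((-9 + 2*I) + (-2*(-1/4) + 1/s)) = sqrt((-9 + 2*I) + (1/2 + 1/s)) = sqrt(-17/2 + 1/s + 2*I))
(k(-5) - 16)**2 = (sqrt(-34 + 4/(-5) + 8*I)/2 - 16)**2 = (sqrt(-34 + 4*(-1/5) + 8*I)/2 - 16)**2 = (sqrt(-34 - 4/5 + 8*I)/2 - 16)**2 = (sqrt(-174/5 + 8*I)/2 - 16)**2 = (-16 + sqrt(-174/5 + 8*I)/2)**2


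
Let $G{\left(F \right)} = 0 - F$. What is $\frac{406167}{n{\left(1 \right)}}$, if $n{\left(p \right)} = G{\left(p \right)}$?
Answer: $-406167$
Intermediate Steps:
$G{\left(F \right)} = - F$
$n{\left(p \right)} = - p$
$\frac{406167}{n{\left(1 \right)}} = \frac{406167}{\left(-1\right) 1} = \frac{406167}{-1} = 406167 \left(-1\right) = -406167$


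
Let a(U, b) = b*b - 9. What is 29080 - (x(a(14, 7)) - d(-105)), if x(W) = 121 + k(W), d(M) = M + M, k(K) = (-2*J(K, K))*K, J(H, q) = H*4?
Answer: 41549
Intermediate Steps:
J(H, q) = 4*H
k(K) = -8*K² (k(K) = (-8*K)*K = -8*K²)
a(U, b) = -9 + b² (a(U, b) = b² - 9 = -9 + b²)
d(M) = 2*M
x(W) = 121 - 8*W²
29080 - (x(a(14, 7)) - d(-105)) = 29080 - ((121 - 8*(-9 + 7²)²) - 2*(-105)) = 29080 - ((121 - 8*(-9 + 49)²) - 1*(-210)) = 29080 - ((121 - 8*40²) + 210) = 29080 - ((121 - 8*1600) + 210) = 29080 - ((121 - 12800) + 210) = 29080 - (-12679 + 210) = 29080 - 1*(-12469) = 29080 + 12469 = 41549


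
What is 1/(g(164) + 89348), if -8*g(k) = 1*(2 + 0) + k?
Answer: 4/357309 ≈ 1.1195e-5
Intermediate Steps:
g(k) = -¼ - k/8 (g(k) = -(1*(2 + 0) + k)/8 = -(1*2 + k)/8 = -(2 + k)/8 = -¼ - k/8)
1/(g(164) + 89348) = 1/((-¼ - ⅛*164) + 89348) = 1/((-¼ - 41/2) + 89348) = 1/(-83/4 + 89348) = 1/(357309/4) = 4/357309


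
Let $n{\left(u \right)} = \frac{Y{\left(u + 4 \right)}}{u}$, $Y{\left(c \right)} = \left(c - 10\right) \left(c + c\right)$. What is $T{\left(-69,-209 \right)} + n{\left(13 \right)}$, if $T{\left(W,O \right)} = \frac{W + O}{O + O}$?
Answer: $\frac{51549}{2717} \approx 18.973$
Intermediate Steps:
$T{\left(W,O \right)} = \frac{O + W}{2 O}$
$Y{\left(c \right)} = 2 c \left(-10 + c\right)$ ($Y{\left(c \right)} = \left(-10 + c\right) 2 c = 2 c \left(-10 + c\right)$)
$n{\left(u \right)} = \frac{2 \left(-6 + u\right) \left(4 + u\right)}{u}$ ($n{\left(u \right)} = \frac{2 \left(u + 4\right) \left(-10 + \left(u + 4\right)\right)}{u} = \frac{2 \left(4 + u\right) \left(-10 + \left(4 + u\right)\right)}{u} = \frac{2 \left(4 + u\right) \left(-6 + u\right)}{u} = \frac{2 \left(-6 + u\right) \left(4 + u\right)}{u}$)
$T{\left(-69,-209 \right)} + n{\left(13 \right)} = \frac{-209 - 69}{2 \left(-209\right)} - \left(-22 + \frac{48}{13}\right) = \frac{1}{2} \left(- \frac{1}{209}\right) \left(-278\right) - - \frac{238}{13} = \frac{139}{209} - - \frac{238}{13} = \frac{139}{209} + \frac{238}{13} = \frac{51549}{2717}$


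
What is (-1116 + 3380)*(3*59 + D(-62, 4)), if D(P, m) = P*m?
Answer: -160744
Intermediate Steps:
(-1116 + 3380)*(3*59 + D(-62, 4)) = (-1116 + 3380)*(3*59 - 62*4) = 2264*(177 - 248) = 2264*(-71) = -160744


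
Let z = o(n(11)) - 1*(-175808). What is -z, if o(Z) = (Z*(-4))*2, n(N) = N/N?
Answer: -175800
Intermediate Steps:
n(N) = 1
o(Z) = -8*Z (o(Z) = -4*Z*2 = -8*Z)
z = 175800 (z = -8*1 - 1*(-175808) = -8 + 175808 = 175800)
-z = -1*175800 = -175800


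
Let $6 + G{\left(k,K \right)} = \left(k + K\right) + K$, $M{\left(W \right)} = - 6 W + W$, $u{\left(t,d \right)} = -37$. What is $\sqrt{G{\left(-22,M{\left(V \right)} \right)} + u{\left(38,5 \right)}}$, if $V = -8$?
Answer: $\sqrt{15} \approx 3.873$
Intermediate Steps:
$M{\left(W \right)} = - 5 W$
$G{\left(k,K \right)} = -6 + k + 2 K$ ($G{\left(k,K \right)} = -6 + \left(\left(k + K\right) + K\right) = -6 + \left(\left(K + k\right) + K\right) = -6 + \left(k + 2 K\right) = -6 + k + 2 K$)
$\sqrt{G{\left(-22,M{\left(V \right)} \right)} + u{\left(38,5 \right)}} = \sqrt{\left(-6 - 22 + 2 \left(\left(-5\right) \left(-8\right)\right)\right) - 37} = \sqrt{\left(-6 - 22 + 2 \cdot 40\right) - 37} = \sqrt{\left(-6 - 22 + 80\right) - 37} = \sqrt{52 - 37} = \sqrt{15}$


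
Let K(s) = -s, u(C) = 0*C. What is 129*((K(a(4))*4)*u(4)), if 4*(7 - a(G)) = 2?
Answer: 0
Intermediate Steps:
a(G) = 13/2 (a(G) = 7 - ¼*2 = 7 - ½ = 13/2)
u(C) = 0
129*((K(a(4))*4)*u(4)) = 129*((-1*13/2*4)*0) = 129*(-13/2*4*0) = 129*(-26*0) = 129*0 = 0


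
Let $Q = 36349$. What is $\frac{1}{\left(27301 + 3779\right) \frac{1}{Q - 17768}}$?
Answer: $\frac{18581}{31080} \approx 0.59784$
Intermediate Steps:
$\frac{1}{\left(27301 + 3779\right) \frac{1}{Q - 17768}} = \frac{1}{\left(27301 + 3779\right) \frac{1}{36349 - 17768}} = \frac{1}{31080 \cdot \frac{1}{18581}} = \frac{1}{\frac{31080}{18581}} = \frac{18581}{31080}$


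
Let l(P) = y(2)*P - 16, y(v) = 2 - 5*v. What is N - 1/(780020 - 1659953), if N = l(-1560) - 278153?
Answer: -233788518836/879933 ≈ -2.6569e+5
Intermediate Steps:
l(P) = -16 - 8*P (l(P) = (2 - 5*2)*P - 16 = (2 - 10)*P - 16 = -8*P - 16 = -16 - 8*P)
N = -265689 (N = (-16 - 8*(-1560)) - 278153 = (-16 + 12480) - 278153 = 12464 - 278153 = -265689)
N - 1/(780020 - 1659953) = -265689 - 1/(780020 - 1659953) = -265689 - 1/(-879933) = -265689 - 1*(-1/879933) = -265689 + 1/879933 = -233788518836/879933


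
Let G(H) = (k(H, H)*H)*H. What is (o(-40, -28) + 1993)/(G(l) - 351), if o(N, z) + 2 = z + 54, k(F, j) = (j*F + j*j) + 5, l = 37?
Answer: 2017/3754816 ≈ 0.00053718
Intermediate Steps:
k(F, j) = 5 + j**2 + F*j (k(F, j) = (F*j + j**2) + 5 = (j**2 + F*j) + 5 = 5 + j**2 + F*j)
o(N, z) = 52 + z (o(N, z) = -2 + (z + 54) = -2 + (54 + z) = 52 + z)
G(H) = H**2*(5 + 2*H**2) (G(H) = ((5 + H**2 + H*H)*H)*H = ((5 + H**2 + H**2)*H)*H = ((5 + 2*H**2)*H)*H = (H*(5 + 2*H**2))*H = H**2*(5 + 2*H**2))
(o(-40, -28) + 1993)/(G(l) - 351) = ((52 - 28) + 1993)/(37**2*(5 + 2*37**2) - 351) = (24 + 1993)/(1369*(5 + 2*1369) - 351) = 2017/(1369*(5 + 2738) - 351) = 2017/(1369*2743 - 351) = 2017/(3755167 - 351) = 2017/3754816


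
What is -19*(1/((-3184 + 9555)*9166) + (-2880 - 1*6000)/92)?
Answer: 107094260741/58396586 ≈ 1833.9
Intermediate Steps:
-19*(1/((-3184 + 9555)*9166) + (-2880 - 1*6000)/92) = -19*((1/9166)/6371 + (-2880 - 6000)*(1/92)) = -19*((1/6371)*(1/9166) - 8880*1/92) = -19*(1/58396586 - 2220/23) = -19*(-5636540039/58396586) = 107094260741/58396586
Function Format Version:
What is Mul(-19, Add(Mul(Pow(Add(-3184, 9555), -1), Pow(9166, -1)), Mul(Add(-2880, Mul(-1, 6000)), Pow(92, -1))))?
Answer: Rational(107094260741, 58396586) ≈ 1833.9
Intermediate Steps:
Mul(-19, Add(Mul(Pow(Add(-3184, 9555), -1), Pow(9166, -1)), Mul(Add(-2880, Mul(-1, 6000)), Pow(92, -1)))) = Mul(-19, Add(Mul(Pow(6371, -1), Rational(1, 9166)), Mul(Add(-2880, -6000), Rational(1, 92)))) = Mul(-19, Add(Mul(Rational(1, 6371), Rational(1, 9166)), Mul(-8880, Rational(1, 92)))) = Mul(-19, Add(Rational(1, 58396586), Rational(-2220, 23))) = Mul(-19, Rational(-5636540039, 58396586)) = Rational(107094260741, 58396586)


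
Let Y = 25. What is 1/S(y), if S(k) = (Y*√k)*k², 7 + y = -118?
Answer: -I*√5/9765625 ≈ -2.2897e-7*I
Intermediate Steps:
y = -125 (y = -7 - 118 = -125)
S(k) = 25*k^(5/2) (S(k) = (25*√k)*k² = 25*k^(5/2))
1/S(y) = 1/(25*(-125)^(5/2)) = 1/(25*(78125*I*√5)) = 1/(1953125*I*√5) = -I*√5/9765625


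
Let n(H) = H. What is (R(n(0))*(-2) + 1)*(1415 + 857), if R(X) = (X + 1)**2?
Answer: -2272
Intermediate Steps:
R(X) = (1 + X)**2
(R(n(0))*(-2) + 1)*(1415 + 857) = ((1 + 0)**2*(-2) + 1)*(1415 + 857) = (1**2*(-2) + 1)*2272 = (1*(-2) + 1)*2272 = (-2 + 1)*2272 = -1*2272 = -2272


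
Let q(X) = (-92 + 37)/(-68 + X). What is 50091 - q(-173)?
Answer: 12071876/241 ≈ 50091.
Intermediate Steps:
q(X) = -55/(-68 + X)
50091 - q(-173) = 50091 - (-55)/(-68 - 173) = 50091 - (-55)/(-241) = 50091 - (-55)*(-1)/241 = 50091 - 1*55/241 = 50091 - 55/241 = 12071876/241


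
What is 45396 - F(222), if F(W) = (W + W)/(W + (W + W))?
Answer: 136186/3 ≈ 45395.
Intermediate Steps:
F(W) = 2/3 (F(W) = (2*W)/(W + 2*W) = (2*W)/((3*W)) = (2*W)*(1/(3*W)) = 2/3)
45396 - F(222) = 45396 - 1*2/3 = 45396 - 2/3 = 136186/3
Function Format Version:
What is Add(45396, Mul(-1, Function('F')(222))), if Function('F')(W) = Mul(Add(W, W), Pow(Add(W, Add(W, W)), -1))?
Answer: Rational(136186, 3) ≈ 45395.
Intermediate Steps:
Function('F')(W) = Rational(2, 3) (Function('F')(W) = Mul(Mul(2, W), Pow(Add(W, Mul(2, W)), -1)) = Mul(Mul(2, W), Pow(Mul(3, W), -1)) = Mul(Mul(2, W), Mul(Rational(1, 3), Pow(W, -1))) = Rational(2, 3))
Add(45396, Mul(-1, Function('F')(222))) = Add(45396, Mul(-1, Rational(2, 3))) = Add(45396, Rational(-2, 3)) = Rational(136186, 3)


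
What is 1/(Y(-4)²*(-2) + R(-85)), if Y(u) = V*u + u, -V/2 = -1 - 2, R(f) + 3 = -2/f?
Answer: -85/133533 ≈ -0.00063655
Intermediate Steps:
R(f) = -3 - 2/f
V = 6 (V = -2*(-1 - 2) = -2*(-3) = 6)
Y(u) = 7*u (Y(u) = 6*u + u = 7*u)
1/(Y(-4)²*(-2) + R(-85)) = 1/((7*(-4))²*(-2) + (-3 - 2/(-85))) = 1/((-28)²*(-2) + (-3 - 2*(-1/85))) = 1/(784*(-2) + (-3 + 2/85)) = 1/(-1568 - 253/85) = 1/(-133533/85) = -85/133533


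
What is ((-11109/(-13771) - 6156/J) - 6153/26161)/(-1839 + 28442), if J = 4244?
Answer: -335996107863/10168708958506573 ≈ -3.3042e-5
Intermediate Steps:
((-11109/(-13771) - 6156/J) - 6153/26161)/(-1839 + 28442) = ((-11109/(-13771) - 6156/4244) - 6153/26161)/(-1839 + 28442) = ((-11109*(-1/13771) - 6156*1/4244) - 6153*1/26161)/26603 = ((11109/13771 - 1539/1061) - 6153/26161)*(1/26603) = (-9406920/14611031 - 6153/26161)*(1/26603) = -335996107863/382239181991*1/26603 = -335996107863/10168708958506573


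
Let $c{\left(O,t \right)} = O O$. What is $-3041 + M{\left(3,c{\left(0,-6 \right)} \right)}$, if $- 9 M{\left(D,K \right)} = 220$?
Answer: $- \frac{27589}{9} \approx -3065.4$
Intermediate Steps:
$c{\left(O,t \right)} = O^{2}$
$M{\left(D,K \right)} = - \frac{220}{9}$ ($M{\left(D,K \right)} = \left(- \frac{1}{9}\right) 220 = - \frac{220}{9}$)
$-3041 + M{\left(3,c{\left(0,-6 \right)} \right)} = -3041 - \frac{220}{9} = - \frac{27589}{9}$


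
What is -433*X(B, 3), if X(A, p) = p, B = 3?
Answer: -1299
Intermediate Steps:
-433*X(B, 3) = -433*3 = -1299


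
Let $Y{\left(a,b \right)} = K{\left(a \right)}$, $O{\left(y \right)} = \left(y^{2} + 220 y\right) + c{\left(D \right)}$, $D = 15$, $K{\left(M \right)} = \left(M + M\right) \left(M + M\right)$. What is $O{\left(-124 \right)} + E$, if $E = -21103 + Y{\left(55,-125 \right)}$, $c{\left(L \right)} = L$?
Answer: $-20892$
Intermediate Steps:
$K{\left(M \right)} = 4 M^{2}$ ($K{\left(M \right)} = 2 M 2 M = 4 M^{2}$)
$O{\left(y \right)} = 15 + y^{2} + 220 y$ ($O{\left(y \right)} = \left(y^{2} + 220 y\right) + 15 = 15 + y^{2} + 220 y$)
$Y{\left(a,b \right)} = 4 a^{2}$
$E = -9003$ ($E = -21103 + 4 \cdot 55^{2} = -21103 + 4 \cdot 3025 = -21103 + 12100 = -9003$)
$O{\left(-124 \right)} + E = \left(15 + \left(-124\right)^{2} + 220 \left(-124\right)\right) - 9003 = \left(15 + 15376 - 27280\right) - 9003 = -11889 - 9003 = -20892$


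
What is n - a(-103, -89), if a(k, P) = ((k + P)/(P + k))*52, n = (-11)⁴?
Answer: 14589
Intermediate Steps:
n = 14641
a(k, P) = 52 (a(k, P) = ((P + k)/(P + k))*52 = 1*52 = 52)
n - a(-103, -89) = 14641 - 1*52 = 14641 - 52 = 14589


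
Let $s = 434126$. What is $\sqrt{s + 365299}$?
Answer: $15 \sqrt{3553} \approx 894.11$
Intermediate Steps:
$\sqrt{s + 365299} = \sqrt{434126 + 365299} = \sqrt{799425} = 15 \sqrt{3553}$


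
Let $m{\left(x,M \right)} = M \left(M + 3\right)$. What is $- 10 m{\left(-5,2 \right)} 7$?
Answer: $-700$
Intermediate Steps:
$m{\left(x,M \right)} = M \left(3 + M\right)$
$- 10 m{\left(-5,2 \right)} 7 = - 10 \cdot 2 \left(3 + 2\right) 7 = - 10 \cdot 2 \cdot 5 \cdot 7 = \left(-10\right) 10 \cdot 7 = \left(-100\right) 7 = -700$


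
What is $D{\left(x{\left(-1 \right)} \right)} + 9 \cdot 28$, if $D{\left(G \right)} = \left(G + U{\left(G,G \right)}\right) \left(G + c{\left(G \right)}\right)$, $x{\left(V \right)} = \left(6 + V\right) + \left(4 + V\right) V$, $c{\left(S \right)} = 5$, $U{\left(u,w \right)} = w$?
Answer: $280$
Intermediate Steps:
$x{\left(V \right)} = 6 + V + V \left(4 + V\right)$ ($x{\left(V \right)} = \left(6 + V\right) + V \left(4 + V\right) = 6 + V + V \left(4 + V\right)$)
$D{\left(G \right)} = 2 G \left(5 + G\right)$ ($D{\left(G \right)} = \left(G + G\right) \left(G + 5\right) = 2 G \left(5 + G\right)$)
$D{\left(x{\left(-1 \right)} \right)} + 9 \cdot 28 = 2 \left(6 + \left(-1\right)^{2} + 5 \left(-1\right)\right) \left(5 + \left(6 + \left(-1\right)^{2} + 5 \left(-1\right)\right)\right) + 9 \cdot 28 = 2 \left(6 + 1 - 5\right) \left(5 + \left(6 + 1 - 5\right)\right) + 252 = 2 \cdot 2 \left(5 + 2\right) + 252 = 2 \cdot 2 \cdot 7 + 252 = 28 + 252 = 280$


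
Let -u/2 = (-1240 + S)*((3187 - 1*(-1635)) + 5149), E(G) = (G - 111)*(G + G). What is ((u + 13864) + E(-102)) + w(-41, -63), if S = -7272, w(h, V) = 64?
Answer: 169803684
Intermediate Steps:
E(G) = 2*G*(-111 + G) (E(G) = (-111 + G)*(2*G) = 2*G*(-111 + G))
u = 169746304 (u = -2*(-1240 - 7272)*((3187 - 1*(-1635)) + 5149) = -(-17024)*((3187 + 1635) + 5149) = -(-17024)*(4822 + 5149) = -(-17024)*9971 = -2*(-84873152) = 169746304)
((u + 13864) + E(-102)) + w(-41, -63) = ((169746304 + 13864) + 2*(-102)*(-111 - 102)) + 64 = (169760168 + 2*(-102)*(-213)) + 64 = (169760168 + 43452) + 64 = 169803620 + 64 = 169803684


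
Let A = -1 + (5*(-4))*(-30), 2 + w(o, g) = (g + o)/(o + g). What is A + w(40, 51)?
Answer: 598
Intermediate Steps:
w(o, g) = -1 (w(o, g) = -2 + (g + o)/(o + g) = -2 + (g + o)/(g + o) = -2 + 1 = -1)
A = 599 (A = -1 - 20*(-30) = -1 + 600 = 599)
A + w(40, 51) = 599 - 1 = 598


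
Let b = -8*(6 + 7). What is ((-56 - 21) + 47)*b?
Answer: 3120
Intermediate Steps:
b = -104 (b = -8*13 = -104)
((-56 - 21) + 47)*b = ((-56 - 21) + 47)*(-104) = (-77 + 47)*(-104) = -30*(-104) = 3120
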